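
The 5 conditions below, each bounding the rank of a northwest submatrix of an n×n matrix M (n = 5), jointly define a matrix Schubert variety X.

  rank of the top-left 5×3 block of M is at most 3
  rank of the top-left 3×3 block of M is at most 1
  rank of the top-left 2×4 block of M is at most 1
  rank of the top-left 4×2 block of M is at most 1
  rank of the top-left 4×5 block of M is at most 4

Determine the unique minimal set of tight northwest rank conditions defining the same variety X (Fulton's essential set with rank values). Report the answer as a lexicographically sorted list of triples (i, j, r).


Recovering R(i,j) via the rank-extension bound from the 5 conditions:

  1 | 1 | 1 | 1 | 1
  1 | 1 | 1 | 1 | 2
  1 | 1 | 1 | 2 | 3
  1 | 1 | 2 | 3 | 4
  1 | 2 | 3 | 4 | 5

giving w = (1, 5, 4, 3, 2) via Δ²R.

|D(w)|=6, |Ess(w)|=3:

[(2, 4, 1), (3, 3, 1), (4, 2, 1)]


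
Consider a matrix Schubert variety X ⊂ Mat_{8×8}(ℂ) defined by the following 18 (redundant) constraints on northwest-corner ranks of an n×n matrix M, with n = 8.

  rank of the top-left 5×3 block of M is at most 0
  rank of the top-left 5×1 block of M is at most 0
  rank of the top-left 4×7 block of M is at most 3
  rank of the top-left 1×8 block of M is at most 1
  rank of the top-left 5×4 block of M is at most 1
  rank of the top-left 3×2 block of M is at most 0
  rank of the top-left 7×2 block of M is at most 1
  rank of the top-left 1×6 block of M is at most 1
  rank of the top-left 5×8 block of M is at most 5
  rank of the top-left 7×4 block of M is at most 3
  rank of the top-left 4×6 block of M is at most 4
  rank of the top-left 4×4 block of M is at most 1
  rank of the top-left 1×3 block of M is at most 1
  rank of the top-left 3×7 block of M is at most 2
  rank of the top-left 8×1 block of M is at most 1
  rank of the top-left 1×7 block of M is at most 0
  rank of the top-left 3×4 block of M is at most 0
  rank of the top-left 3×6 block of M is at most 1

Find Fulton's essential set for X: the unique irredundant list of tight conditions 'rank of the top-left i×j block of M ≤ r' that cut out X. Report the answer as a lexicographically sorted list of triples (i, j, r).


The tightest implied rank at each (i,j), from the 18 conditions:

  R[1]: 0 | 0 | 0 | 0 | 0 | 0 | 0 | 1
  R[2]: 0 | 0 | 0 | 0 | 1 | 1 | 1 | 2
  R[3]: 0 | 0 | 0 | 0 | 1 | 1 | 2 | 3
  R[4]: 0 | 0 | 0 | 1 | 2 | 2 | 3 | 4
  R[5]: 0 | 0 | 0 | 1 | 2 | 3 | 4 | 5
  R[6]: 1 | 1 | 1 | 2 | 3 | 4 | 5 | 6
  R[7]: 1 | 1 | 2 | 3 | 4 | 5 | 6 | 7
  R[8]: 1 | 2 | 3 | 4 | 5 | 6 | 7 | 8

reading off 1-entries of Δ²R: w = (8, 5, 7, 4, 6, 1, 3, 2).

Fulton essential set (5 of the 23 Rothe cells):

[(1, 7, 0), (3, 4, 0), (3, 6, 1), (5, 3, 0), (7, 2, 1)]


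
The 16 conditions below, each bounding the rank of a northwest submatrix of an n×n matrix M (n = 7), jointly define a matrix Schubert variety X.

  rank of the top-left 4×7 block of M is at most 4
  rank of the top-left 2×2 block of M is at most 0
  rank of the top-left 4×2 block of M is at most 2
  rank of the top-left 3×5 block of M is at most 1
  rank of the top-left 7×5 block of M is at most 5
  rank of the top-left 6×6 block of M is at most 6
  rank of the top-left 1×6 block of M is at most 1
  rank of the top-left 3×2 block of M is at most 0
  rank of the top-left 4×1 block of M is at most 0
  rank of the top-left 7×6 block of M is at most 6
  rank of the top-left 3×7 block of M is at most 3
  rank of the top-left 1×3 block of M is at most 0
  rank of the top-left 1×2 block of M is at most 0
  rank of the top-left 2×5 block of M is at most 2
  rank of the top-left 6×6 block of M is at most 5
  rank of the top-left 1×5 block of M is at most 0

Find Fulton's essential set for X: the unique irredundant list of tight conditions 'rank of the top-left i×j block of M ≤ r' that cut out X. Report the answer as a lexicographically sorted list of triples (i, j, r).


Reconstructing r_w from the 16 given conditions:

  row 1: 0 0 0 0 0 1 1
  row 2: 0 0 1 1 1 2 2
  row 3: 0 0 1 1 1 2 3
  row 4: 0 1 2 2 2 3 4
  row 5: 1 2 3 3 3 4 5
  row 6: 1 2 3 4 4 5 6
  row 7: 1 2 3 4 5 6 7

hence w(1..7) = (6, 3, 7, 2, 1, 4, 5).

4 SE-corners of the 12-cell Rothe diagram give Ess(w):

[(1, 5, 0), (3, 2, 0), (3, 5, 1), (4, 1, 0)]


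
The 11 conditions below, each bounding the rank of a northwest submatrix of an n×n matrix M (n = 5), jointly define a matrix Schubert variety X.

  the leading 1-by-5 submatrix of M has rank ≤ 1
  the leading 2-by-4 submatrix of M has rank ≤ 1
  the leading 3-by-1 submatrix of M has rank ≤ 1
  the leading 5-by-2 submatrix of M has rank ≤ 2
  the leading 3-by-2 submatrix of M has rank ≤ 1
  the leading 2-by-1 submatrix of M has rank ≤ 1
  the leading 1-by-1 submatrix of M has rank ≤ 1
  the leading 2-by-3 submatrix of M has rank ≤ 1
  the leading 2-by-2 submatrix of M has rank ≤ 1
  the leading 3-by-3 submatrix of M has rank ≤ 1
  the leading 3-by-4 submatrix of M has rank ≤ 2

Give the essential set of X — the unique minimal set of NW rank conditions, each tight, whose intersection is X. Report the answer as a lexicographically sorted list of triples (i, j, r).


Rank table r_w(5×5) implied by the 11 constraints:

  i=1: 1, 1, 1, 1, 1
  i=2: 1, 1, 1, 1, 2
  i=3: 1, 1, 1, 2, 3
  i=4: 1, 2, 2, 3, 4
  i=5: 1, 2, 3, 4, 5

second differences of R give the permutation w = (1, 5, 4, 2, 3).

ℓ(w)=5; the 2 essential cells (i,j,r):

[(2, 4, 1), (3, 3, 1)]


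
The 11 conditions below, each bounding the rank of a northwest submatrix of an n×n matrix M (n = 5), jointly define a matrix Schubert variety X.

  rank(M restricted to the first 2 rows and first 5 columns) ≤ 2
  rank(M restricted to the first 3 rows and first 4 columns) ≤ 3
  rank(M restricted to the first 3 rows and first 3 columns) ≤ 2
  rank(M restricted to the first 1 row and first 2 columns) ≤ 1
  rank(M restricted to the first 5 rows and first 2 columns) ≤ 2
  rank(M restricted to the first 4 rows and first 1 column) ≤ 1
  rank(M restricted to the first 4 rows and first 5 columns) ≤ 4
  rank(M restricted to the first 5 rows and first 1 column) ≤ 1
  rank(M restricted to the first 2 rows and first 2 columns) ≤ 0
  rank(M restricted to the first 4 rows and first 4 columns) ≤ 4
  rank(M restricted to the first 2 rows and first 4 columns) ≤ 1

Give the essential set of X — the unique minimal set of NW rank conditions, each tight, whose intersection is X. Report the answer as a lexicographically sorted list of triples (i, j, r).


The tightest implied rank at each (i,j), from the 11 conditions:

  R[1]: 0 | 0 | 1 | 1 | 1
  R[2]: 0 | 0 | 1 | 1 | 2
  R[3]: 1 | 1 | 2 | 2 | 3
  R[4]: 1 | 2 | 3 | 3 | 4
  R[5]: 1 | 2 | 3 | 4 | 5

giving w = (3, 5, 1, 2, 4) via Δ²R.

2 SE-corners of the 5-cell Rothe diagram give Ess(w):

[(2, 2, 0), (2, 4, 1)]


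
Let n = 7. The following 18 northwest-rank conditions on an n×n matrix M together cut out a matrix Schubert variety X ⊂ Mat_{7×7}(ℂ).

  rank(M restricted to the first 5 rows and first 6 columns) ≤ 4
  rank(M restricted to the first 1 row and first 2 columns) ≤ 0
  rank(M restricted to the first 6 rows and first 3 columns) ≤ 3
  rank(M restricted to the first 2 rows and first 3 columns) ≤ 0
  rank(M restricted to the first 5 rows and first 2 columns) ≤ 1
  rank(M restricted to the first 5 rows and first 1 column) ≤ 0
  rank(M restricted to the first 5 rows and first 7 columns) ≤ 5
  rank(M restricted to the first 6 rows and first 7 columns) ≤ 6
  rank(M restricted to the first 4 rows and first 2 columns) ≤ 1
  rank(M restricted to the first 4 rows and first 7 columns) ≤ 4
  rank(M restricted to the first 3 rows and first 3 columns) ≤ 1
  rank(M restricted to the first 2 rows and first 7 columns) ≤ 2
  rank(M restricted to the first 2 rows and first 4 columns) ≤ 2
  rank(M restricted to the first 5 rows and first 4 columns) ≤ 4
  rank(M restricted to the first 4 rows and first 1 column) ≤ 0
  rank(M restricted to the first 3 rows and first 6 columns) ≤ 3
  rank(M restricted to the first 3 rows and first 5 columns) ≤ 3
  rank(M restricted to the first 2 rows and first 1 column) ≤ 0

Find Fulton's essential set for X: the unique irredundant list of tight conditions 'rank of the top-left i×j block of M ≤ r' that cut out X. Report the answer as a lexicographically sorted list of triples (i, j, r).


The tightest implied rank at each (i,j), from the 18 conditions:

  i=1: 0 0 0 1 1 1 1
  i=2: 0 0 0 1 2 2 2
  i=3: 0 1 1 2 3 3 3
  i=4: 0 1 2 3 4 4 4
  i=5: 0 1 2 3 4 4 5
  i=6: 1 2 3 4 5 5 6
  i=7: 1 2 3 4 5 6 7

giving w = (4, 5, 2, 3, 7, 1, 6) via Δ²R.

Rothe diagram D(w) (10 cells), 3 SE-corners (essential conditions):

[(2, 3, 0), (5, 1, 0), (5, 6, 4)]


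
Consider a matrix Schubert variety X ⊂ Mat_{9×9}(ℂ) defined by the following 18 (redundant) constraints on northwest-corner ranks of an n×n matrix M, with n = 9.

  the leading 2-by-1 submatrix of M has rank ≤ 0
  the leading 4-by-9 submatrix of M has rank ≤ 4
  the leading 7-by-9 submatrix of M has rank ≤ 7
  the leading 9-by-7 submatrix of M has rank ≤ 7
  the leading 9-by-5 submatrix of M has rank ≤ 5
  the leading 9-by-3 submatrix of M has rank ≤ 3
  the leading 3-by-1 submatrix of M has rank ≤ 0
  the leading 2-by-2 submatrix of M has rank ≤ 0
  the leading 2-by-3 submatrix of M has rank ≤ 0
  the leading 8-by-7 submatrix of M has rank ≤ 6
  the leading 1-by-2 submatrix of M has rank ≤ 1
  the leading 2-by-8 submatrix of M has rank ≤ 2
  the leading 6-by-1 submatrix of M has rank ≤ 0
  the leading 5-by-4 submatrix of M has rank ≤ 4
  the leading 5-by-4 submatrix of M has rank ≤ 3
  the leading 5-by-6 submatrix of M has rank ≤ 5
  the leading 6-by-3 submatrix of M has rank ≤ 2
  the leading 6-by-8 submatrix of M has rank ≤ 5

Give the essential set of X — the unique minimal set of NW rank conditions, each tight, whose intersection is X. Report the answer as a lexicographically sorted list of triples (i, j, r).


Recovering R(i,j) via the rank-extension bound from the 18 conditions:

  R[1]: 0  0  0  1  1  1  1  1  1
  R[2]: 0  0  0  1  2  2  2  2  2
  R[3]: 0  1  1  2  3  3  3  3  3
  R[4]: 0  1  2  3  4  4  4  4  4
  R[5]: 0  1  2  3  4  5  5  5  5
  R[6]: 0  1  2  3  4  5  5  5  6
  R[7]: 1  2  3  4  5  6  6  6  7
  R[8]: 1  2  3  4  5  6  6  7  8
  R[9]: 1  2  3  4  5  6  7  8  9

giving w = (4, 5, 2, 3, 6, 9, 1, 8, 7) via Δ²R.

ℓ(w)=13; the 4 essential cells (i,j,r):

[(2, 3, 0), (6, 1, 0), (6, 8, 5), (8, 7, 6)]


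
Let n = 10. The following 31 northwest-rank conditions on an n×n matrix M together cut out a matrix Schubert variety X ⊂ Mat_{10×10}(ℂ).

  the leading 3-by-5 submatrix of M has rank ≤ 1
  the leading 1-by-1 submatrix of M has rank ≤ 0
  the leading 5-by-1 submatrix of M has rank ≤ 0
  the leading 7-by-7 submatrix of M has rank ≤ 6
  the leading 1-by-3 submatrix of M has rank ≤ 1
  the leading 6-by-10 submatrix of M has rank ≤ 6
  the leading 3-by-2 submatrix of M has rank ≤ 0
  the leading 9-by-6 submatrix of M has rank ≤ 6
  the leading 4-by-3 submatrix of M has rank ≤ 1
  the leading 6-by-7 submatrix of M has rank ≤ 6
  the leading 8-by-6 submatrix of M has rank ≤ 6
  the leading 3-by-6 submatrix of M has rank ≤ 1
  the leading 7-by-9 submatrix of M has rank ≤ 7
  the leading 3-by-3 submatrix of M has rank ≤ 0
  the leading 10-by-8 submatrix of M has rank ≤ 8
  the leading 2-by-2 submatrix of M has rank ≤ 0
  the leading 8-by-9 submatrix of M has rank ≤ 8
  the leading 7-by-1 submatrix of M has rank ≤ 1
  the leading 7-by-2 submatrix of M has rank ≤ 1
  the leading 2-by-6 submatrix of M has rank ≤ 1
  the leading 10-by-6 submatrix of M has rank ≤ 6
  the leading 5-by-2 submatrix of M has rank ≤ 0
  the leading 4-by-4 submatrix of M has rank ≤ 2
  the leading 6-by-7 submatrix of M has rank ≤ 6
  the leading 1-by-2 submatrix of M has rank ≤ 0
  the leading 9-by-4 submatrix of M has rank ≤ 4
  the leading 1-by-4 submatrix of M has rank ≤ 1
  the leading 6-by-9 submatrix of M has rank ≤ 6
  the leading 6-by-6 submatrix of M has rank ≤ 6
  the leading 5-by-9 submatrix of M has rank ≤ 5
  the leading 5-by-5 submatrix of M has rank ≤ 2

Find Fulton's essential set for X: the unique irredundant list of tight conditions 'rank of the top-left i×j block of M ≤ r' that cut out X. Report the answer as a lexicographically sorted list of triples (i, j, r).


Recovering R(i,j) via the rank-extension bound from the 31 conditions:

  i=1: 0 0 0 1 1 1 1 1 1 1
  i=2: 0 0 0 1 1 1 2 2 2 2
  i=3: 0 0 0 1 1 1 2 3 3 3
  i=4: 0 0 1 2 2 2 3 4 4 4
  i=5: 0 0 1 2 2 3 4 5 5 5
  i=6: 1 1 2 3 3 4 5 6 6 6
  i=7: 1 1 2 3 4 5 6 7 7 7
  i=8: 1 2 3 4 5 6 7 8 8 8
  i=9: 1 2 3 4 5 6 7 8 9 9
  i=10: 1 2 3 4 5 6 7 8 9 10

giving w = (4, 7, 8, 3, 6, 1, 5, 2, 9, 10) via Δ²R.

Rothe diagram D(w) (19 cells), 5 SE-corners (essential conditions):

[(3, 3, 0), (3, 6, 1), (5, 2, 0), (5, 5, 2), (7, 2, 1)]


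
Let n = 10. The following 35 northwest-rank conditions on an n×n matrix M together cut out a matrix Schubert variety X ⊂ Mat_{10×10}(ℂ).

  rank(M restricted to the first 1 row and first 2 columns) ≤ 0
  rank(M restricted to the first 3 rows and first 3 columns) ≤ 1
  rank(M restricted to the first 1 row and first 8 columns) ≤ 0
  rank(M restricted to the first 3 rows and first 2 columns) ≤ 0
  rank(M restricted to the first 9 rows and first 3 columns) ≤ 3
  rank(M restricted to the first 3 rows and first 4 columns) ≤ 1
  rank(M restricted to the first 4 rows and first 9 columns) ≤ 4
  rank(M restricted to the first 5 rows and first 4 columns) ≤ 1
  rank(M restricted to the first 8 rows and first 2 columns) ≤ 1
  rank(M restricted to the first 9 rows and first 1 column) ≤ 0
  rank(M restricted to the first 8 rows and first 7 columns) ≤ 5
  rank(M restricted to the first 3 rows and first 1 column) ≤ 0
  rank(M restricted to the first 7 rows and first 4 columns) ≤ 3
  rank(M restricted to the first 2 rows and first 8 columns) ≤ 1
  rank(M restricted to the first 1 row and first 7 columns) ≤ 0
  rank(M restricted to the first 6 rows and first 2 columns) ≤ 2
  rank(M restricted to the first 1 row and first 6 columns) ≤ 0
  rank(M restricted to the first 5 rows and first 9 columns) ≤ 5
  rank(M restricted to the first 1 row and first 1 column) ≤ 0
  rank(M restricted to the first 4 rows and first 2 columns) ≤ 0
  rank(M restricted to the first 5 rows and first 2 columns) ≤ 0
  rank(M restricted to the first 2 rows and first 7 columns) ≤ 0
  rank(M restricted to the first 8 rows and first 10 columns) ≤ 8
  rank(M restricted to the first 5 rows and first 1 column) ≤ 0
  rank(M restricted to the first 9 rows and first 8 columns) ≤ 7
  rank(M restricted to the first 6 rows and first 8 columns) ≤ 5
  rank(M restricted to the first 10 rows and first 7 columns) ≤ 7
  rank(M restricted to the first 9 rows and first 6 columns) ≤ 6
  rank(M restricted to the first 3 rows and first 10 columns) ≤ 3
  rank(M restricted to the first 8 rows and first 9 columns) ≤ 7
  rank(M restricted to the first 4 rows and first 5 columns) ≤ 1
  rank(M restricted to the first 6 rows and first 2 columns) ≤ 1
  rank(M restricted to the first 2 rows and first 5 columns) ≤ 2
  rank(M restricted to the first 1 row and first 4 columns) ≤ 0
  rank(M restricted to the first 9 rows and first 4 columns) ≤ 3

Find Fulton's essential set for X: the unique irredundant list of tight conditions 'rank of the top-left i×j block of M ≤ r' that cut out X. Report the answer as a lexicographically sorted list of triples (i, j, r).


Reconstructing r_w from the 35 given conditions:

  row 1: 0 | 0 | 0 | 0 | 0 | 0 | 0 | 0 | 1 | 1
  row 2: 0 | 0 | 0 | 0 | 0 | 0 | 0 | 1 | 2 | 2
  row 3: 0 | 0 | 1 | 1 | 1 | 1 | 1 | 2 | 3 | 3
  row 4: 0 | 0 | 1 | 1 | 1 | 2 | 2 | 3 | 4 | 4
  row 5: 0 | 0 | 1 | 1 | 2 | 3 | 3 | 4 | 5 | 5
  row 6: 0 | 1 | 2 | 2 | 3 | 4 | 4 | 5 | 6 | 6
  row 7: 0 | 1 | 2 | 3 | 4 | 5 | 5 | 6 | 7 | 7
  row 8: 0 | 1 | 2 | 3 | 4 | 5 | 5 | 6 | 7 | 8
  row 9: 0 | 1 | 2 | 3 | 4 | 5 | 6 | 7 | 8 | 9
  row 10: 1 | 2 | 3 | 4 | 5 | 6 | 7 | 8 | 9 | 10

the unique w with this rank table is (9, 8, 3, 6, 5, 2, 4, 10, 7, 1).

ℓ(w)=29; the 7 essential cells (i,j,r):

[(1, 8, 0), (2, 7, 0), (4, 5, 1), (5, 2, 0), (5, 4, 1), (8, 7, 5), (9, 1, 0)]


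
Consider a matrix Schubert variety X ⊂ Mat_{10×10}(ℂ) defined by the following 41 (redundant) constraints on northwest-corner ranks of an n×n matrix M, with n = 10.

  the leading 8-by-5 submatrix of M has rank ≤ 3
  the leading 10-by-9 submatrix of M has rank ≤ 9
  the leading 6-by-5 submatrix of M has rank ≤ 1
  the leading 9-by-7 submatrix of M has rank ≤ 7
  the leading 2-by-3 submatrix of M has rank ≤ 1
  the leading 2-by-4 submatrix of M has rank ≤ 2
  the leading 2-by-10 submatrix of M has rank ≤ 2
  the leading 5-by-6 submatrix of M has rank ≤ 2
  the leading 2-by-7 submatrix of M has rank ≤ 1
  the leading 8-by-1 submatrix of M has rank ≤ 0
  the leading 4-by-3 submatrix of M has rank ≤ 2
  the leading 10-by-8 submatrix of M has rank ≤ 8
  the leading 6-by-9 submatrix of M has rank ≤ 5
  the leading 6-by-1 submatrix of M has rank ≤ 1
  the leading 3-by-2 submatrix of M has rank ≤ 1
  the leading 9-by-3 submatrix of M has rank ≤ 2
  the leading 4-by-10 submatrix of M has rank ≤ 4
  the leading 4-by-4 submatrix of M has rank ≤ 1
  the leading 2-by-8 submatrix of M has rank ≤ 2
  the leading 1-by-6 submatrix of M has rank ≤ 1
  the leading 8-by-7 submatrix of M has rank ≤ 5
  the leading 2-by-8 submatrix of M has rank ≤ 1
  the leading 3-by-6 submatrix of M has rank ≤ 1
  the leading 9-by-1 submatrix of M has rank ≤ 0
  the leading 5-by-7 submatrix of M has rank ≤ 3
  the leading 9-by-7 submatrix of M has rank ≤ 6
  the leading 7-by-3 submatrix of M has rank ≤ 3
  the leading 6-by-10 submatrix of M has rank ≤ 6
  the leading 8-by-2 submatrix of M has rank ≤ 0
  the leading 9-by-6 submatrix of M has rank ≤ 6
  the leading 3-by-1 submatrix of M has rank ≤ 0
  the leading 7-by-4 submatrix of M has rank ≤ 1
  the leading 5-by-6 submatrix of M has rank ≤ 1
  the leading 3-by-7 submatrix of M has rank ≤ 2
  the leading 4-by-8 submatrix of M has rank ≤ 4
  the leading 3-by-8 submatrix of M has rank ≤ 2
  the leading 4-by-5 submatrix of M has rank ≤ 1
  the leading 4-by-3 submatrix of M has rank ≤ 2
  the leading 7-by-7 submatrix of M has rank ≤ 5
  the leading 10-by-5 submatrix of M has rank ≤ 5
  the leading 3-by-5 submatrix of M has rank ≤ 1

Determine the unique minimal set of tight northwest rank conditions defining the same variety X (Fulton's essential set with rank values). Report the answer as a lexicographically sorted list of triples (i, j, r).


The tightest implied rank at each (i,j), from the 41 conditions:

  row 1: 0 | 0 | 1 | 1 | 1 | 1 | 1 | 1 | 1 | 1
  row 2: 0 | 0 | 1 | 1 | 1 | 1 | 1 | 1 | 2 | 2
  row 3: 0 | 0 | 1 | 1 | 1 | 1 | 2 | 2 | 3 | 3
  row 4: 0 | 0 | 1 | 1 | 1 | 1 | 2 | 3 | 4 | 4
  row 5: 0 | 0 | 1 | 1 | 1 | 1 | 2 | 3 | 4 | 5
  row 6: 0 | 0 | 1 | 1 | 1 | 2 | 3 | 4 | 5 | 6
  row 7: 0 | 0 | 1 | 1 | 2 | 3 | 4 | 5 | 6 | 7
  row 8: 0 | 0 | 1 | 2 | 3 | 4 | 5 | 6 | 7 | 8
  row 9: 0 | 1 | 2 | 3 | 4 | 5 | 6 | 7 | 8 | 9
  row 10: 1 | 2 | 3 | 4 | 5 | 6 | 7 | 8 | 9 | 10

second differences of R give the permutation w = (3, 9, 7, 8, 10, 6, 5, 4, 2, 1).

|D(w)|=34, |Ess(w)|=6:

[(2, 8, 1), (5, 6, 1), (6, 5, 1), (7, 4, 1), (8, 2, 0), (9, 1, 0)]


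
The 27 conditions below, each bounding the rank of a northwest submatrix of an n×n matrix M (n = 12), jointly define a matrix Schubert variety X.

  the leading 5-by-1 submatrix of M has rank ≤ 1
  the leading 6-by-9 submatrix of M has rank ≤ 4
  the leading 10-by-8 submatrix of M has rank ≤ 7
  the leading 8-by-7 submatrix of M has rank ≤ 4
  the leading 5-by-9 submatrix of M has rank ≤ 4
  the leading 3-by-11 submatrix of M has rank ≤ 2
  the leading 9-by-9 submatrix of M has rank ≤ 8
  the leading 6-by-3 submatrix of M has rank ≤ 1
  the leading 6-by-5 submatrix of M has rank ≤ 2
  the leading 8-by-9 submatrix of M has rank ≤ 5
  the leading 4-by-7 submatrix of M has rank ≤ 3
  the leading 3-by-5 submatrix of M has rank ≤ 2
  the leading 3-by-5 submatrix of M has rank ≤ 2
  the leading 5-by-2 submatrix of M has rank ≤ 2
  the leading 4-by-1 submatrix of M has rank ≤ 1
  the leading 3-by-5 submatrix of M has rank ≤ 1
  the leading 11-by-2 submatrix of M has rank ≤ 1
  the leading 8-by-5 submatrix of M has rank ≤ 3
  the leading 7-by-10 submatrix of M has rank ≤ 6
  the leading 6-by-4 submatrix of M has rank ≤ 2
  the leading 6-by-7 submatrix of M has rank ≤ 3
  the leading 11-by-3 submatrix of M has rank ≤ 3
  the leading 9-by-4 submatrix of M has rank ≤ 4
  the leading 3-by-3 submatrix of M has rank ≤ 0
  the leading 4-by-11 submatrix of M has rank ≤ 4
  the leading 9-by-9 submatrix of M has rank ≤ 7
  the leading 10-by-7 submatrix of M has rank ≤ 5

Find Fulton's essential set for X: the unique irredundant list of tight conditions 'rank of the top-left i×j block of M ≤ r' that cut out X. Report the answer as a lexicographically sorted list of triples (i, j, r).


The tightest implied rank at each (i,j), from the 27 conditions:

  row 1: 0 | 0 | 0 | 1 | 1 | 1 | 1 | 1 | 1 | 1 | 1 | 1
  row 2: 0 | 0 | 0 | 1 | 1 | 2 | 2 | 2 | 2 | 2 | 2 | 2
  row 3: 0 | 0 | 0 | 1 | 1 | 2 | 2 | 2 | 2 | 2 | 2 | 3
  row 4: 1 | 1 | 1 | 2 | 2 | 3 | 3 | 3 | 3 | 3 | 3 | 4
  row 5: 1 | 1 | 1 | 2 | 2 | 3 | 3 | 4 | 4 | 4 | 4 | 5
  row 6: 1 | 1 | 1 | 2 | 2 | 3 | 3 | 4 | 4 | 5 | 5 | 6
  row 7: 1 | 1 | 2 | 3 | 3 | 4 | 4 | 5 | 5 | 6 | 6 | 7
  row 8: 1 | 1 | 2 | 3 | 3 | 4 | 4 | 5 | 5 | 6 | 7 | 8
  row 9: 1 | 1 | 2 | 3 | 4 | 5 | 5 | 6 | 6 | 7 | 8 | 9
  row 10: 1 | 1 | 2 | 3 | 4 | 5 | 5 | 6 | 7 | 8 | 9 | 10
  row 11: 1 | 1 | 2 | 3 | 4 | 5 | 6 | 7 | 8 | 9 | 10 | 11
  row 12: 1 | 2 | 3 | 4 | 5 | 6 | 7 | 8 | 9 | 10 | 11 | 12

the unique w with this rank table is (4, 6, 12, 1, 8, 10, 3, 11, 5, 9, 7, 2).

ℓ(w)=34; the 12 essential cells (i,j,r):

[(3, 3, 0), (3, 5, 1), (3, 11, 2), (6, 3, 1), (6, 5, 2), (6, 7, 3), (6, 9, 4), (8, 5, 3), (8, 7, 4), (8, 9, 5), (10, 7, 5), (11, 2, 1)]


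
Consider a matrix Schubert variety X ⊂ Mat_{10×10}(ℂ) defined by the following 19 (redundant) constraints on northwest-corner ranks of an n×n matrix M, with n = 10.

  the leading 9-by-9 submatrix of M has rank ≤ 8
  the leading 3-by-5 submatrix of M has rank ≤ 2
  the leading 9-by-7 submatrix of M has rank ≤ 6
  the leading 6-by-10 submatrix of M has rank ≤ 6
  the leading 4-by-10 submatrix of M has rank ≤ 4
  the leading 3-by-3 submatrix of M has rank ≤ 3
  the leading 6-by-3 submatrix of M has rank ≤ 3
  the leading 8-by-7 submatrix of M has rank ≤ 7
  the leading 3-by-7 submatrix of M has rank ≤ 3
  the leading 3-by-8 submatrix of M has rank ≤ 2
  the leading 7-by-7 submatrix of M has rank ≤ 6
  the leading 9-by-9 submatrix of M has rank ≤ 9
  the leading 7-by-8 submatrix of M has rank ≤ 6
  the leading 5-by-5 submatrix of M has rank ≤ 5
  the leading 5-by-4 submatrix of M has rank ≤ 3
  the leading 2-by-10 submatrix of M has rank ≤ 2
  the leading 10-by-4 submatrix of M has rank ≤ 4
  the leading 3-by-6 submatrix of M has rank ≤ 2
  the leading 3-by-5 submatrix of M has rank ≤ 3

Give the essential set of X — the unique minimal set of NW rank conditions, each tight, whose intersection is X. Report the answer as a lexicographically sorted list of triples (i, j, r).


Rank table r_w(10×10) implied by the 19 constraints:

  row 1: 1 | 1 | 1 | 1 | 1 | 1 | 1 | 1 | 1 | 1
  row 2: 1 | 2 | 2 | 2 | 2 | 2 | 2 | 2 | 2 | 2
  row 3: 1 | 2 | 2 | 2 | 2 | 2 | 2 | 2 | 3 | 3
  row 4: 1 | 2 | 3 | 3 | 3 | 3 | 3 | 3 | 4 | 4
  row 5: 1 | 2 | 3 | 3 | 4 | 4 | 4 | 4 | 5 | 5
  row 6: 1 | 2 | 3 | 4 | 5 | 5 | 5 | 5 | 6 | 6
  row 7: 1 | 2 | 3 | 4 | 5 | 6 | 6 | 6 | 7 | 7
  row 8: 1 | 2 | 3 | 4 | 5 | 6 | 6 | 7 | 8 | 8
  row 9: 1 | 2 | 3 | 4 | 5 | 6 | 6 | 7 | 8 | 9
  row 10: 1 | 2 | 3 | 4 | 5 | 6 | 7 | 8 | 9 | 10

second differences of R give the permutation w = (1, 2, 9, 3, 5, 4, 6, 8, 10, 7).

3 SE-corners of the 9-cell Rothe diagram give Ess(w):

[(3, 8, 2), (5, 4, 3), (9, 7, 6)]


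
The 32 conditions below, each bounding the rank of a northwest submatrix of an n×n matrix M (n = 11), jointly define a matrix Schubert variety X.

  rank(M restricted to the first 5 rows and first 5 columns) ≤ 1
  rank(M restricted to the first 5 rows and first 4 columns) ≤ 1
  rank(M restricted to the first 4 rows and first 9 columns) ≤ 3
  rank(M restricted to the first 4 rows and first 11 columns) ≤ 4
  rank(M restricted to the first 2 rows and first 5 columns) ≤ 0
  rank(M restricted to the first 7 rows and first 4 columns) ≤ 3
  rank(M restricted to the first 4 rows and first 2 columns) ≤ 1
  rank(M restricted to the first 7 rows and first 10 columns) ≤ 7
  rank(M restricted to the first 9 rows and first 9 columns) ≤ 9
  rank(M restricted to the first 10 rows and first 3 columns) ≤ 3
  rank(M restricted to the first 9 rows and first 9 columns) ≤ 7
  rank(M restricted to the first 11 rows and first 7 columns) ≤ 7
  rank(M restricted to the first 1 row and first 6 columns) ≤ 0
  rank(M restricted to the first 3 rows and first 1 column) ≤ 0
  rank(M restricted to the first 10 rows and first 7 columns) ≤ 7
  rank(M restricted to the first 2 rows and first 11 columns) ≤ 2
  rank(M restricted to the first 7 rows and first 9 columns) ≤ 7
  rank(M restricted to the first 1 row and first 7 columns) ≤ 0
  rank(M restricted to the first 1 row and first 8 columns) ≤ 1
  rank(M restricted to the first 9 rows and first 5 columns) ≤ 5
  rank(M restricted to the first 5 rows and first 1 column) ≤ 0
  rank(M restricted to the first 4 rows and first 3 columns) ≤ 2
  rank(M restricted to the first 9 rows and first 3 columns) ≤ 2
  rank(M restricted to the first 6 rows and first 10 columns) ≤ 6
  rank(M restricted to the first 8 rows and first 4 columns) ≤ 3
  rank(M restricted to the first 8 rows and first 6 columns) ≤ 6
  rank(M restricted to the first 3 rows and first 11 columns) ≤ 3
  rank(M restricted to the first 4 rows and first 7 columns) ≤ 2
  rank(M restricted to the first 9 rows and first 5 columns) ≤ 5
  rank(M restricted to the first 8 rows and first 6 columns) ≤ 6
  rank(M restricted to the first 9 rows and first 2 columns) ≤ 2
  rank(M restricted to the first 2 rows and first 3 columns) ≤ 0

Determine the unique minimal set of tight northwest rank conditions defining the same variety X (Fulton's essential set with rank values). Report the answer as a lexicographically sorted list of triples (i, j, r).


Propagating the 32 rank bounds to every northwest block:

  i=1: 0, 0, 0, 0, 0, 0, 0, 1, 1, 1, 1
  i=2: 0, 0, 0, 0, 0, 1, 1, 2, 2, 2, 2
  i=3: 0, 1, 1, 1, 1, 2, 2, 3, 3, 3, 3
  i=4: 0, 1, 1, 1, 1, 2, 2, 3, 3, 4, 4
  i=5: 0, 1, 1, 1, 1, 2, 3, 4, 4, 5, 5
  i=6: 1, 2, 2, 2, 2, 3, 4, 5, 5, 6, 6
  i=7: 1, 2, 2, 3, 3, 4, 5, 6, 6, 7, 7
  i=8: 1, 2, 2, 3, 4, 5, 6, 7, 7, 8, 8
  i=9: 1, 2, 2, 3, 4, 5, 6, 7, 7, 8, 9
  i=10: 1, 2, 3, 4, 5, 6, 7, 8, 8, 9, 10
  i=11: 1, 2, 3, 4, 5, 6, 7, 8, 9, 10, 11

hence w(1..11) = (8, 6, 2, 10, 7, 1, 4, 5, 11, 3, 9).

ℓ(w)=27; the 8 essential cells (i,j,r):

[(1, 7, 0), (2, 5, 0), (4, 7, 2), (4, 9, 3), (5, 1, 0), (5, 5, 1), (9, 3, 2), (9, 9, 7)]


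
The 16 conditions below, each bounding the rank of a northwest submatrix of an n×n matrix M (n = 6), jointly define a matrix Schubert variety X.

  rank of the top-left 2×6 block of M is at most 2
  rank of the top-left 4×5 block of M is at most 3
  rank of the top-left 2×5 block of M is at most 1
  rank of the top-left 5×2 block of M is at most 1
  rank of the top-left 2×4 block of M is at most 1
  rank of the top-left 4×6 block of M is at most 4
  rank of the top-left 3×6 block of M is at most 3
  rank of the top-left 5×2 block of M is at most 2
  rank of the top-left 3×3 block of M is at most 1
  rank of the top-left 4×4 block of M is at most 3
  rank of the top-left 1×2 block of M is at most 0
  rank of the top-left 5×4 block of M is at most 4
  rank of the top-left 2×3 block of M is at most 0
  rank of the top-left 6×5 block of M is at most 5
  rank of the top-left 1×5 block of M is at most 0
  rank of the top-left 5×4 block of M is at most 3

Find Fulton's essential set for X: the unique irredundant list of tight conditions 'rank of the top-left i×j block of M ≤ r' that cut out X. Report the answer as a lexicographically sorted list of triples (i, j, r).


The tightest implied rank at each (i,j), from the 16 conditions:

  R[1]: 0 | 0 | 0 | 0 | 0 | 1
  R[2]: 0 | 0 | 0 | 1 | 1 | 2
  R[3]: 1 | 1 | 1 | 2 | 2 | 3
  R[4]: 1 | 1 | 2 | 3 | 3 | 4
  R[5]: 1 | 1 | 2 | 3 | 4 | 5
  R[6]: 1 | 2 | 3 | 4 | 5 | 6

giving w = (6, 4, 1, 3, 5, 2) via Δ²R.

D(w) has 10 cells with 3 SE-corners; essential set:

[(1, 5, 0), (2, 3, 0), (5, 2, 1)]


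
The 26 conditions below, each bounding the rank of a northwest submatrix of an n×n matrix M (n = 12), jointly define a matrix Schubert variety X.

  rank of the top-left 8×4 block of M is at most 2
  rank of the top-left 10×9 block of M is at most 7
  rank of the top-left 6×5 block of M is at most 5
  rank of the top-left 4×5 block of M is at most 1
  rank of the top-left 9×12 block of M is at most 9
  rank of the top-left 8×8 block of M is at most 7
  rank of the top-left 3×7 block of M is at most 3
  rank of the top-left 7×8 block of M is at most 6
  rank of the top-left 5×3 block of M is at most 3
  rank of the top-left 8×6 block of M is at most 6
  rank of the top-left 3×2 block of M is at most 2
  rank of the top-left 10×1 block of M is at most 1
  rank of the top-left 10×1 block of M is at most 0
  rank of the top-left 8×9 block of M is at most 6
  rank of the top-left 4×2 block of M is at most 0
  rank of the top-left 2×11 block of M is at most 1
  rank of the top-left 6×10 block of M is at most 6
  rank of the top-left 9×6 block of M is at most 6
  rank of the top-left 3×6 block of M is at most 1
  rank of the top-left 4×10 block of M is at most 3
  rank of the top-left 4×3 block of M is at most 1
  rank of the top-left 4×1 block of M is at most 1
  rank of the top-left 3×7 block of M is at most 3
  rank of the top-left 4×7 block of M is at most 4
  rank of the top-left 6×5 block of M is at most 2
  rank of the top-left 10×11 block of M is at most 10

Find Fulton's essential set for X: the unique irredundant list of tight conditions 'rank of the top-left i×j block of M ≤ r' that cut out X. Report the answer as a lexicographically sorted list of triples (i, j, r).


Rank table r_w(12×12) implied by the 26 constraints:

  R[1]: 0 | 0 | 1 | 1 | 1 | 1 | 1 | 1 | 1 | 1 | 1 | 1
  R[2]: 0 | 0 | 1 | 1 | 1 | 1 | 1 | 1 | 1 | 1 | 1 | 2
  R[3]: 0 | 0 | 1 | 1 | 1 | 1 | 2 | 2 | 2 | 2 | 2 | 3
  R[4]: 0 | 0 | 1 | 1 | 1 | 2 | 3 | 3 | 3 | 3 | 3 | 4
  R[5]: 0 | 1 | 2 | 2 | 2 | 3 | 4 | 4 | 4 | 4 | 4 | 5
  R[6]: 0 | 1 | 2 | 2 | 2 | 3 | 4 | 5 | 5 | 5 | 5 | 6
  R[7]: 0 | 1 | 2 | 2 | 3 | 4 | 5 | 6 | 6 | 6 | 6 | 7
  R[8]: 0 | 1 | 2 | 2 | 3 | 4 | 5 | 6 | 6 | 7 | 7 | 8
  R[9]: 0 | 1 | 2 | 3 | 4 | 5 | 6 | 7 | 7 | 8 | 8 | 9
  R[10]: 0 | 1 | 2 | 3 | 4 | 5 | 6 | 7 | 7 | 8 | 9 | 10
  R[11]: 1 | 2 | 3 | 4 | 5 | 6 | 7 | 8 | 8 | 9 | 10 | 11
  R[12]: 1 | 2 | 3 | 4 | 5 | 6 | 7 | 8 | 9 | 10 | 11 | 12

giving w = (3, 12, 7, 6, 2, 8, 5, 10, 4, 11, 1, 9) via Δ²R.

9 SE-corners of the 33-cell Rothe diagram give Ess(w):

[(2, 11, 1), (3, 6, 1), (4, 2, 0), (4, 5, 1), (6, 5, 2), (8, 4, 2), (8, 9, 6), (10, 1, 0), (10, 9, 7)]


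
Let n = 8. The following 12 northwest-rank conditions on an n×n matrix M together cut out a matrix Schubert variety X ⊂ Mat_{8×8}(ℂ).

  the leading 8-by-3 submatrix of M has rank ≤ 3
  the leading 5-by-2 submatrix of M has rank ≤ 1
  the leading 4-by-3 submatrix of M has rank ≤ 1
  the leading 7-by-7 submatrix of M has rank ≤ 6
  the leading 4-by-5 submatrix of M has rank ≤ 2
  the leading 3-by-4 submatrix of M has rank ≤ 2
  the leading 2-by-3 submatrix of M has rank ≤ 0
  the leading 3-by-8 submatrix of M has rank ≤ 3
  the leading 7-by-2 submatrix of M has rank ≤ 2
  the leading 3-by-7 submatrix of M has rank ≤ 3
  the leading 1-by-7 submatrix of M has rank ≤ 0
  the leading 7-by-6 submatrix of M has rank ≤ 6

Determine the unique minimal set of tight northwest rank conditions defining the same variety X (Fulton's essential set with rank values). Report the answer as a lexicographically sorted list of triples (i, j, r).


Propagating the 12 rank bounds to every northwest block:

  i=1: 0  0  0  0  0  0  0  1
  i=2: 0  0  0  1  1  1  1  2
  i=3: 1  1  1  2  2  2  2  3
  i=4: 1  1  1  2  2  3  3  4
  i=5: 1  1  2  3  3  4  4  5
  i=6: 1  2  3  4  4  5  5  6
  i=7: 1  2  3  4  5  6  6  7
  i=8: 1  2  3  4  5  6  7  8

giving w = (8, 4, 1, 6, 3, 2, 5, 7) via Δ²R.

Fulton essential set (5 of the 14 Rothe cells):

[(1, 7, 0), (2, 3, 0), (4, 3, 1), (4, 5, 2), (5, 2, 1)]


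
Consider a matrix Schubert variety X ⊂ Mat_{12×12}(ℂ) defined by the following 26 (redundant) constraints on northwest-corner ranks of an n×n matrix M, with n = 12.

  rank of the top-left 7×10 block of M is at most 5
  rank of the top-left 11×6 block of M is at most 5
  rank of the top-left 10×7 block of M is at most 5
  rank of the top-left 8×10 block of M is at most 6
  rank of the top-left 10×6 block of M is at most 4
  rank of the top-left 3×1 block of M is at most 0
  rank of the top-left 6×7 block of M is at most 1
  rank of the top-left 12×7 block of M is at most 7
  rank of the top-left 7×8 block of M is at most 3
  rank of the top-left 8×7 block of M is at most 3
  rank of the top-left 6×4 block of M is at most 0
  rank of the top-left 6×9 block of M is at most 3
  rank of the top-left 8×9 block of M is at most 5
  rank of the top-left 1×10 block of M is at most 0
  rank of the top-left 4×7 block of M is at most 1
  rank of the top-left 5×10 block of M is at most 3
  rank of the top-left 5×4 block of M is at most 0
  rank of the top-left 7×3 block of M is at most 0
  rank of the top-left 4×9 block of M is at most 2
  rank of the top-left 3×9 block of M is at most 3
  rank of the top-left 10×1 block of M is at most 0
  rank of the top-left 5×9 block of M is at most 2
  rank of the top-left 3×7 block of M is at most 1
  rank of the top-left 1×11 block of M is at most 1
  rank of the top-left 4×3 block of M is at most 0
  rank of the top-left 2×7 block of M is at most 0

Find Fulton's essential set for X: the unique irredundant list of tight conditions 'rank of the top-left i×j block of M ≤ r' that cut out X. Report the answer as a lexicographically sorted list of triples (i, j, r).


Reconstructing r_w from the 26 given conditions:

  i=1: 0 0 0 0 0 0 0 0 0 0 1 1
  i=2: 0 0 0 0 0 0 0 1 1 1 2 2
  i=3: 0 0 0 0 1 1 1 2 2 2 3 3
  i=4: 0 0 0 0 1 1 1 2 2 3 4 4
  i=5: 0 0 0 0 1 1 1 2 2 3 4 5
  i=6: 0 0 0 0 1 1 1 2 3 4 5 6
  i=7: 0 0 0 1 2 2 2 3 4 5 6 7
  i=8: 0 1 1 2 3 3 3 4 5 6 7 8
  i=9: 0 1 2 3 4 4 4 5 6 7 8 9
  i=10: 0 1 2 3 4 4 5 6 7 8 9 10
  i=11: 1 2 3 4 5 5 6 7 8 9 10 11
  i=12: 1 2 3 4 5 6 7 8 9 10 11 12

second differences of R give the permutation w = (11, 8, 5, 10, 12, 9, 4, 2, 3, 7, 1, 6).

D(w) has 48 cells with 8 SE-corners; essential set:

[(1, 10, 0), (2, 7, 0), (5, 9, 2), (6, 4, 0), (6, 7, 1), (7, 3, 0), (10, 1, 0), (10, 6, 4)]


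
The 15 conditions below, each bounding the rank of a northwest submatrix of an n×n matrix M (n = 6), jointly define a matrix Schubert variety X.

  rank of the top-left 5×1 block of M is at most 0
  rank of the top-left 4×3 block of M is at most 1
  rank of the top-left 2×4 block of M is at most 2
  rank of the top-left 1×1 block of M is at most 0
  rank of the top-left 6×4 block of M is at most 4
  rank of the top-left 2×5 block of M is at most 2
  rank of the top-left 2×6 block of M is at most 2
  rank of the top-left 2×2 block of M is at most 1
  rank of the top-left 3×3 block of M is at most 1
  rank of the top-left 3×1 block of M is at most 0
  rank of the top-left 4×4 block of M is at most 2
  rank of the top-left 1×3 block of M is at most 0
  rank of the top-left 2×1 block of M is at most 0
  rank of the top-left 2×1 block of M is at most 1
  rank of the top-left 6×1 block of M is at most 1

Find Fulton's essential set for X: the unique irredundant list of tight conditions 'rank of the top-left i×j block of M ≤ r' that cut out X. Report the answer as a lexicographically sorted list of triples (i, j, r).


Recovering R(i,j) via the rank-extension bound from the 15 conditions:

  i=1: 0, 0, 0, 1, 1, 1
  i=2: 0, 1, 1, 2, 2, 2
  i=3: 0, 1, 1, 2, 3, 3
  i=4: 0, 1, 1, 2, 3, 4
  i=5: 0, 1, 2, 3, 4, 5
  i=6: 1, 2, 3, 4, 5, 6

second differences of R give the permutation w = (4, 2, 5, 6, 3, 1).

|D(w)|=9, |Ess(w)|=3:

[(1, 3, 0), (4, 3, 1), (5, 1, 0)]


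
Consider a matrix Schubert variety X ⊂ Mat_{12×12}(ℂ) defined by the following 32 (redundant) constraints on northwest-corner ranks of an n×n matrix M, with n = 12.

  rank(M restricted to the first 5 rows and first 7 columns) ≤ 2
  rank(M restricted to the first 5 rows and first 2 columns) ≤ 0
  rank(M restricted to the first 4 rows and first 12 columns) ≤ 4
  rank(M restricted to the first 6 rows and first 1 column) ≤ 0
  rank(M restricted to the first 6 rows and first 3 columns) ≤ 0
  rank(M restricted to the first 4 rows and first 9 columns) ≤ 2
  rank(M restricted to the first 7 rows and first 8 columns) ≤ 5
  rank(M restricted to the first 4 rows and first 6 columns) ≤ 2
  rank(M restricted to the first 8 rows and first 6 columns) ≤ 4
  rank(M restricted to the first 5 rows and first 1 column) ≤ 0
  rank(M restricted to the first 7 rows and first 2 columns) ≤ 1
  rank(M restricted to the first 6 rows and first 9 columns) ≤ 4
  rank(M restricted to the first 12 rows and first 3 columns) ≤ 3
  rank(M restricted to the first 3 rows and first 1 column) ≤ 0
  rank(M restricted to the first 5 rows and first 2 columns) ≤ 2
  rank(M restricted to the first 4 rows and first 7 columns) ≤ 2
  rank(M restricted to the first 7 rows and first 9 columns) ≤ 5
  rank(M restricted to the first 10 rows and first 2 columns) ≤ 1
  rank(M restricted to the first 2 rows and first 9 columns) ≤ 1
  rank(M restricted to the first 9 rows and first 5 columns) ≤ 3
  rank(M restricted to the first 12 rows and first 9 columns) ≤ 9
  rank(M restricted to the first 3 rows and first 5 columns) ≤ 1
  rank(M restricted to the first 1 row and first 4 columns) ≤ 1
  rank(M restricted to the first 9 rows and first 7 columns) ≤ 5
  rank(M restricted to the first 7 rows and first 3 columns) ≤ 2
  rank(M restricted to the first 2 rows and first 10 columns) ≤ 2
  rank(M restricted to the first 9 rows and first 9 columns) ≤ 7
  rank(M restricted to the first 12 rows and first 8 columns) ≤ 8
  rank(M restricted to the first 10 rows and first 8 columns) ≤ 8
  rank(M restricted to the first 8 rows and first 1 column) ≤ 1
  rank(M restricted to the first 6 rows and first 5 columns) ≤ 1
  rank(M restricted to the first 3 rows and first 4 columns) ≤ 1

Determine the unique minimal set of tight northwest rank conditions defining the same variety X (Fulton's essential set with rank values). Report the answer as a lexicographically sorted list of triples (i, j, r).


The tightest implied rank at each (i,j), from the 32 conditions:

  0 0 0 1 1 1 1 1 1 1 1 1
  0 0 0 1 1 1 1 1 1 2 2 2
  0 0 0 1 1 2 2 2 2 3 3 3
  0 0 0 1 1 2 2 2 2 3 4 4
  0 0 0 1 1 2 2 3 3 4 5 5
  0 0 0 1 1 2 3 4 4 5 6 6
  1 1 1 2 2 3 4 5 5 6 7 7
  1 1 2 3 3 4 5 6 6 7 8 8
  1 1 2 3 3 4 5 6 7 8 9 9
  1 1 2 3 4 5 6 7 8 9 10 10
  1 2 3 4 5 6 7 8 9 10 11 11
  1 2 3 4 5 6 7 8 9 10 11 12

hence w(1..12) = (4, 10, 6, 11, 8, 7, 1, 3, 9, 5, 2, 12).

Rothe diagram D(w) (35 cells), 7 SE-corners (essential conditions):

[(2, 9, 1), (4, 9, 2), (5, 7, 2), (6, 3, 0), (6, 5, 1), (9, 5, 3), (10, 2, 1)]


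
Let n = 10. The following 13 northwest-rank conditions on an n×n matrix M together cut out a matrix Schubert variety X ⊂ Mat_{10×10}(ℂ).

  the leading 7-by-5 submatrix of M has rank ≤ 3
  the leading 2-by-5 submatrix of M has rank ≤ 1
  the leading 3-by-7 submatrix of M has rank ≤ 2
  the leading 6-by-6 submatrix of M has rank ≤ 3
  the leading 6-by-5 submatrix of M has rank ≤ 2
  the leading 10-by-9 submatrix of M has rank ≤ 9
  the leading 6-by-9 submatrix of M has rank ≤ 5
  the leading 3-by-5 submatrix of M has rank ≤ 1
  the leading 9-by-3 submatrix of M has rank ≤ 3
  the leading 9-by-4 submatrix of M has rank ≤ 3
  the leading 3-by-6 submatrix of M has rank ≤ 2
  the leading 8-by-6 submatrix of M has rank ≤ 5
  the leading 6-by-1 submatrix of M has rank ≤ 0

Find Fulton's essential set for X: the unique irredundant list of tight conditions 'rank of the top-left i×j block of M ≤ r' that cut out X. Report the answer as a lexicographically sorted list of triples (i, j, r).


Reconstructing r_w from the 13 given conditions:

  i=1: 0 | 1 | 1 | 1 | 1 | 1 | 1 | 1 | 1 | 1
  i=2: 0 | 1 | 1 | 1 | 1 | 2 | 2 | 2 | 2 | 2
  i=3: 0 | 1 | 1 | 1 | 1 | 2 | 2 | 3 | 3 | 3
  i=4: 0 | 1 | 2 | 2 | 2 | 3 | 3 | 4 | 4 | 4
  i=5: 0 | 1 | 2 | 2 | 2 | 3 | 4 | 5 | 5 | 5
  i=6: 0 | 1 | 2 | 2 | 2 | 3 | 4 | 5 | 5 | 6
  i=7: 1 | 2 | 3 | 3 | 3 | 4 | 5 | 6 | 6 | 7
  i=8: 1 | 2 | 3 | 3 | 4 | 5 | 6 | 7 | 7 | 8
  i=9: 1 | 2 | 3 | 3 | 4 | 5 | 6 | 7 | 8 | 9
  i=10: 1 | 2 | 3 | 4 | 5 | 6 | 7 | 8 | 9 | 10

giving w = (2, 6, 8, 3, 7, 10, 1, 5, 9, 4) via Δ²R.

Fulton essential set (6 of the 20 Rothe cells):

[(3, 5, 1), (3, 7, 2), (6, 1, 0), (6, 5, 2), (6, 9, 5), (9, 4, 3)]
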